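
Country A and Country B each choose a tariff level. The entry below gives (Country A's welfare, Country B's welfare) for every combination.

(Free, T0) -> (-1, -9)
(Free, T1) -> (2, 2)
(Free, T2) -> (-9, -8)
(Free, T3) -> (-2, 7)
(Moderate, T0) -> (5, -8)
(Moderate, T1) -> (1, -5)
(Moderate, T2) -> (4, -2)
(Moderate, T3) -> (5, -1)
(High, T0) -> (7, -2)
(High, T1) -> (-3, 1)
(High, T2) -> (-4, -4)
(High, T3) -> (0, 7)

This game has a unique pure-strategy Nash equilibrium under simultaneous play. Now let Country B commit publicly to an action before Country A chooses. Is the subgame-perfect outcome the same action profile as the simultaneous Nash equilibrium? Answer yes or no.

Work backward from Country A's decision.
- T0: Country A compares -1, 5, 7 and picks High; Country B would get -2.
- T1: Country A compares 2, 1, -3 and picks Free; Country B would get 2.
- T2: Country A compares -9, 4, -4 and picks Moderate; Country B would get -2.
- T3: Country A compares -2, 5, 0 and picks Moderate; Country B would get -1.
Maximizing over -2, 2, -2, -1, Country B chooses T1. Subgame-perfect outcome: (Free, T1) with payoffs (2, 2).
For the simultaneous game, intersect best replies.
Country A's best replies: T0→High; T1→Free; T2→Moderate; T3→Moderate.
Country B's best replies: Free→T3; Moderate→T3; High→T3.
The unique mutual best reply is (Moderate, T3), giving (5, -1).
Sequential outcome (Free, T1) differs from the Nash profile (Moderate, T3).

no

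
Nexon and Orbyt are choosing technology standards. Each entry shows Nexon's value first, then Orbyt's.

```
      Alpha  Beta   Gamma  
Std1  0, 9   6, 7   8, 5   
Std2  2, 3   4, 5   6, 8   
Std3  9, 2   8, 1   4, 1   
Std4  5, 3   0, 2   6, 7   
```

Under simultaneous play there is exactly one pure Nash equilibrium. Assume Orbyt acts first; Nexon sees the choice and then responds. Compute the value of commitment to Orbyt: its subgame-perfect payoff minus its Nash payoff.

Solve by backward induction (Orbyt leads).
- Alpha: Nexon compares 0, 2, 9, 5 and picks Std3; Orbyt would get 2.
- Beta: Nexon compares 6, 4, 8, 0 and picks Std3; Orbyt would get 1.
- Gamma: Nexon compares 8, 6, 4, 6 and picks Std1; Orbyt would get 5.
Maximizing over 2, 1, 5, Orbyt chooses Gamma. Subgame-perfect outcome: (Std1, Gamma) with payoffs (8, 5).
For the simultaneous game, intersect best replies.
Nexon's best replies: Alpha→Std3; Beta→Std3; Gamma→Std1.
Orbyt's best replies: Std1→Alpha; Std2→Gamma; Std3→Alpha; Std4→Gamma.
The unique mutual best reply is (Std3, Alpha), giving (9, 2).
Orbyt's commitment gain: 5 − 2 = 3.

3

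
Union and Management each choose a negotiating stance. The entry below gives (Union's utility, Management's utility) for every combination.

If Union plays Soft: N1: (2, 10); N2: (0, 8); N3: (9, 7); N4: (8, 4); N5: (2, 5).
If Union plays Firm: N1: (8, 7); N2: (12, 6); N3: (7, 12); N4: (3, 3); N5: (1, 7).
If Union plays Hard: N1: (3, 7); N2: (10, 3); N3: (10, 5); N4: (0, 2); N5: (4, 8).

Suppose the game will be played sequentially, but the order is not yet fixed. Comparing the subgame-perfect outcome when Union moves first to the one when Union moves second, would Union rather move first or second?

first

If Union leads: Management's best replies are Soft→N1, Firm→N3, Hard→N5; Union's induced payoffs 2, 7, 4; outcome (Firm, N3), payoffs (7, 12).
If Management leads: Union's best replies are N1→Firm, N2→Firm, N3→Hard, N4→Soft, N5→Hard; Management's induced payoffs 7, 6, 5, 4, 8; outcome (Hard, N5), payoffs (4, 8).
Union gets 7 moving first and 4 moving second, so Union prefers to move first.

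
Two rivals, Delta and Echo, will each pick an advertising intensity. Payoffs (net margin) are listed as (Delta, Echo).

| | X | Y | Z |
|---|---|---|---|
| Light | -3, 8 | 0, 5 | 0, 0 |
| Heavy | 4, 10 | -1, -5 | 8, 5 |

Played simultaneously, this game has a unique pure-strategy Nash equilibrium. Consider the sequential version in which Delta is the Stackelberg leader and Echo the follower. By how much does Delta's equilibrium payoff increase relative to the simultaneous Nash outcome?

Echo best-responds to each possible Delta move:
- Light: Echo compares 8, 5, 0 and picks X; Delta would get -3.
- Heavy: Echo compares 10, -5, 5 and picks X; Delta would get 4.
Maximizing over -3, 4, Delta chooses Heavy. Subgame-perfect outcome: (Heavy, X) with payoffs (4, 10).
For the simultaneous game, intersect best replies.
Delta's best replies: X→Heavy; Y→Light; Z→Heavy.
Echo's best replies: Light→X; Heavy→X.
The unique mutual best reply is (Heavy, X), giving (4, 10).
Delta's commitment gain: 4 − 4 = 0.

0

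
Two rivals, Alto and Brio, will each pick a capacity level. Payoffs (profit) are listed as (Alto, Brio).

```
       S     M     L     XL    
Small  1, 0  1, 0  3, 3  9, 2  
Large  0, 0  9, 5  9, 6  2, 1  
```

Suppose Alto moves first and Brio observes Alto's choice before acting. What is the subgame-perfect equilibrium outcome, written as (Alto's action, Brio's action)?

(Large, L)

Brio best-responds to each possible Alto move:
- Small → Brio plays L (best of 0, 0, 3, 2); Alto gets 3.
- Large → Brio plays L (best of 0, 5, 6, 1); Alto gets 9.
Among 3, 9, the best is 9 at Large. Subgame-perfect outcome: (Large, L) with payoffs (9, 6).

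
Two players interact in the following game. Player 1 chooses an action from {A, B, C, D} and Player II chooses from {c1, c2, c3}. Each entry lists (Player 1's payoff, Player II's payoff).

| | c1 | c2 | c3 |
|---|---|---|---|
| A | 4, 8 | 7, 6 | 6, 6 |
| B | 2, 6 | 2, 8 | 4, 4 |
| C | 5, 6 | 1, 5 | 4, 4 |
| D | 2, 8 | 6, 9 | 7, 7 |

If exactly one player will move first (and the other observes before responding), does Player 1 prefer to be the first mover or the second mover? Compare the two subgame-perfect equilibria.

second

If Player 1 leads: Player II's best replies are A→c1, B→c2, C→c1, D→c2; Player 1's induced payoffs 4, 2, 5, 6; outcome (D, c2), payoffs (6, 9).
If Player II leads: Player 1's best replies are c1→C, c2→A, c3→D; Player II's induced payoffs 6, 6, 7; outcome (D, c3), payoffs (7, 7).
Player 1 gets 6 moving first and 7 moving second, so Player 1 prefers to move second.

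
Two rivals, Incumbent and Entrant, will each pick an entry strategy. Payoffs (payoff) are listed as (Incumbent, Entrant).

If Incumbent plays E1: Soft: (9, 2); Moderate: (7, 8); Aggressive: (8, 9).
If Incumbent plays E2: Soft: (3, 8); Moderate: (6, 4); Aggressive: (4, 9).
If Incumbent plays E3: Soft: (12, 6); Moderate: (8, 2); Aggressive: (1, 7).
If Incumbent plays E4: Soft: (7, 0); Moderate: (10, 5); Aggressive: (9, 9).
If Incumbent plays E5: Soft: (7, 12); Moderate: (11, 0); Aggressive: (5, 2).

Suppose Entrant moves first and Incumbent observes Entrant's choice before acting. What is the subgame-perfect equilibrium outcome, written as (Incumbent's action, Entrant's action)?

Incumbent best-responds to each possible Entrant move:
- Soft: Incumbent compares 9, 3, 12, 7, 7 and picks E3; Entrant would get 6.
- Moderate: Incumbent compares 7, 6, 8, 10, 11 and picks E5; Entrant would get 0.
- Aggressive: Incumbent compares 8, 4, 1, 9, 5 and picks E4; Entrant would get 9.
Entrant's induced payoffs are 6, 0, 9, so Entrant commits to Aggressive. Subgame-perfect outcome: (E4, Aggressive) with payoffs (9, 9).

(E4, Aggressive)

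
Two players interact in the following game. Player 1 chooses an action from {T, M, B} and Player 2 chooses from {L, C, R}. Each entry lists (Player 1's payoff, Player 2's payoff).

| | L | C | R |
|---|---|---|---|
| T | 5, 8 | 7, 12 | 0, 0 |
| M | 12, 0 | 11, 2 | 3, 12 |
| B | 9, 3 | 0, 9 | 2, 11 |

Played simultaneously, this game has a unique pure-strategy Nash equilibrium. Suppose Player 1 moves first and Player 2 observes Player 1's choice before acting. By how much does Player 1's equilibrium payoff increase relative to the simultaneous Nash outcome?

4

Player 2 best-responds to each possible Player 1 move:
- T: BR = C, leader payoff 7.
- M: BR = R, leader payoff 3.
- B: BR = R, leader payoff 2.
Maximizing over 7, 3, 2, Player 1 chooses T. Subgame-perfect outcome: (T, C) with payoffs (7, 12).
For the simultaneous game, intersect best replies.
Player 1's best replies: L→M; C→M; R→M.
Player 2's best replies: T→C; M→R; B→R.
Only (M, R) has each player best-responding; Nash payoffs (3, 12).
Player 1's commitment gain: 7 − 3 = 4.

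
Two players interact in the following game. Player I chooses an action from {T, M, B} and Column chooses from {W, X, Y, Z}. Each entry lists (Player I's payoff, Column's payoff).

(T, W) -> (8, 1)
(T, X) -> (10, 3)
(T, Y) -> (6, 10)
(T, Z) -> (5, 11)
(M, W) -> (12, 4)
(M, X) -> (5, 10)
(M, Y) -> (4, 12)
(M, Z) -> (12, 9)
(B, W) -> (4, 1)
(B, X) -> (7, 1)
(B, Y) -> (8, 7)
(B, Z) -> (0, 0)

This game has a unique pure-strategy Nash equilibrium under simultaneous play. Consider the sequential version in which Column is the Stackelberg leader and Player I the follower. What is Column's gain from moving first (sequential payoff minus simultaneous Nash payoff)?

Work backward from Player I's decision.
- W: Player I compares 8, 12, 4 and picks M; Column would get 4.
- X: Player I compares 10, 5, 7 and picks T; Column would get 3.
- Y: Player I compares 6, 4, 8 and picks B; Column would get 7.
- Z: Player I compares 5, 12, 0 and picks M; Column would get 9.
Column's induced payoffs are 4, 3, 7, 9, so Column commits to Z. Subgame-perfect outcome: (M, Z) with payoffs (12, 9).
For the simultaneous game, intersect best replies.
Player I's best replies: W→M; X→T; Y→B; Z→M.
Column's best replies: T→Z; M→Y; B→Y.
Only (B, Y) has each player best-responding; Nash payoffs (8, 7).
Column's commitment gain: 9 − 7 = 2.

2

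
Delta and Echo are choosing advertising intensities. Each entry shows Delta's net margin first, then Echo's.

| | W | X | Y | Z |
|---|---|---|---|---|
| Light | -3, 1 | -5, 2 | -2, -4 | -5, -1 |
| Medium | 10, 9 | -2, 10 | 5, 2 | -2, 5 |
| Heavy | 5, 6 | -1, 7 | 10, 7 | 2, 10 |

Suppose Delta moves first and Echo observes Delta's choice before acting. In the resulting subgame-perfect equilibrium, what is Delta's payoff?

2

Echo best-responds to each possible Delta move:
- Light: BR = X, leader payoff -5.
- Medium: BR = X, leader payoff -2.
- Heavy: BR = Z, leader payoff 2.
Delta's induced payoffs are -5, -2, 2, so Delta commits to Heavy. Subgame-perfect outcome: (Heavy, Z) with payoffs (2, 10).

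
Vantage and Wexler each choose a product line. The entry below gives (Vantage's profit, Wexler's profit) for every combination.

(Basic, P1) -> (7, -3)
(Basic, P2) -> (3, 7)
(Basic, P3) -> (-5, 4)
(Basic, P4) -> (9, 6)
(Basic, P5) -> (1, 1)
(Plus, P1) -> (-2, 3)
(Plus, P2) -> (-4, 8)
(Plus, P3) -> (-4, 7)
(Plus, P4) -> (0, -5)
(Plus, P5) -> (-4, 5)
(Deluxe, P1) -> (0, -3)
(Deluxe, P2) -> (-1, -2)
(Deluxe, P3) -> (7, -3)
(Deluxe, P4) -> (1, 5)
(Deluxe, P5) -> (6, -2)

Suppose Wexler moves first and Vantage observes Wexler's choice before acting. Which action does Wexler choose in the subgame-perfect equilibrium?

Solve by backward induction (Wexler leads).
- P1: BR = Basic, leader payoff -3.
- P2: BR = Basic, leader payoff 7.
- P3: BR = Deluxe, leader payoff -3.
- P4: BR = Basic, leader payoff 6.
- P5: BR = Deluxe, leader payoff -2.
Wexler's induced payoffs are -3, 7, -3, 6, -2, so Wexler commits to P2. Subgame-perfect outcome: (Basic, P2) with payoffs (3, 7).

P2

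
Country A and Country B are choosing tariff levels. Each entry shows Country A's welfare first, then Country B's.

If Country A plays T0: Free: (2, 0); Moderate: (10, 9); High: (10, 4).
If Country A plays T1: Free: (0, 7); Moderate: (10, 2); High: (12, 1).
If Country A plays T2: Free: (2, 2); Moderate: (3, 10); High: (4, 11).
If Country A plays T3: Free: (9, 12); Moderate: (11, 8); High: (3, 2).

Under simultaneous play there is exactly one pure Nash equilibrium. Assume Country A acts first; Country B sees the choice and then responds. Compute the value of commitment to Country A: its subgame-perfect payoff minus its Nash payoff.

Work backward from Country B's decision.
- T0 → Country B plays Moderate (best of 0, 9, 4); Country A gets 10.
- T1 → Country B plays Free (best of 7, 2, 1); Country A gets 0.
- T2 → Country B plays High (best of 2, 10, 11); Country A gets 4.
- T3 → Country B plays Free (best of 12, 8, 2); Country A gets 9.
Maximizing over 10, 0, 4, 9, Country A chooses T0. Subgame-perfect outcome: (T0, Moderate) with payoffs (10, 9).
Now find the simultaneous Nash equilibrium.
Country A's best replies: Free→T3; Moderate→T3; High→T1.
Country B's best replies: T0→Moderate; T1→Free; T2→High; T3→Free.
The unique mutual best reply is (T3, Free), giving (9, 12).
Country A's commitment gain: 10 − 9 = 1.

1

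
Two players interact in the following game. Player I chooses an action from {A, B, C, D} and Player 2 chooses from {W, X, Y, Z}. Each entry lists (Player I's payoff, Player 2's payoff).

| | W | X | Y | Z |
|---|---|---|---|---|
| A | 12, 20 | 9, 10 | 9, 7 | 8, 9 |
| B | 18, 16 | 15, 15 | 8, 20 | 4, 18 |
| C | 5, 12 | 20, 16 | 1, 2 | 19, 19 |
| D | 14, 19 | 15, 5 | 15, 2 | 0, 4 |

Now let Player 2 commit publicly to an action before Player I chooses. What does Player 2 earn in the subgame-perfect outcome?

19

Player I best-responds to each possible Player 2 move:
- W: BR = B, leader payoff 16.
- X: BR = C, leader payoff 16.
- Y: BR = D, leader payoff 2.
- Z: BR = C, leader payoff 19.
Among 16, 16, 2, 19, the best is 19 at Z. Subgame-perfect outcome: (C, Z) with payoffs (19, 19).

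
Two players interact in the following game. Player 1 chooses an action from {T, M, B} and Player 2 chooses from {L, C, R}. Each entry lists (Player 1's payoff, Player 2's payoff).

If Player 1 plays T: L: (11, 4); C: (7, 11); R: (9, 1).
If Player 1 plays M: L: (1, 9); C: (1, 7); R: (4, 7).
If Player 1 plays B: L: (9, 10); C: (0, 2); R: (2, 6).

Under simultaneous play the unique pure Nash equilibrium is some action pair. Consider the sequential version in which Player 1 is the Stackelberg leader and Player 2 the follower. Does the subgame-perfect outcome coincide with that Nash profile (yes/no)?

no

Player 2 best-responds to each possible Player 1 move:
- T: Player 2 compares 4, 11, 1 and picks C; Player 1 would get 7.
- M: Player 2 compares 9, 7, 7 and picks L; Player 1 would get 1.
- B: Player 2 compares 10, 2, 6 and picks L; Player 1 would get 9.
Maximizing over 7, 1, 9, Player 1 chooses B. Subgame-perfect outcome: (B, L) with payoffs (9, 10).
For the simultaneous game, intersect best replies.
Player 1's best replies: L→T; C→T; R→T.
Player 2's best replies: T→C; M→L; B→L.
The unique mutual best reply is (T, C), giving (7, 11).
Sequential outcome (B, L) differs from the Nash profile (T, C).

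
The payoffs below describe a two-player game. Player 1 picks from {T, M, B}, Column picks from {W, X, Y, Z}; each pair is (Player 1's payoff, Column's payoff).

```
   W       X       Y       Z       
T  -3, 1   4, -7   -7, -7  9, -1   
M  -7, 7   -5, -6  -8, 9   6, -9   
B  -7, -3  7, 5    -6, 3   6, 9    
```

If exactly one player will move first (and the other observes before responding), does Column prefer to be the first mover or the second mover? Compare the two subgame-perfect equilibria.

If Player 1 leads: Column's best replies are T→W, M→Y, B→Z; Player 1's induced payoffs -3, -8, 6; outcome (B, Z), payoffs (6, 9).
If Column leads: Player 1's best replies are W→T, X→B, Y→B, Z→T; Column's induced payoffs 1, 5, 3, -1; outcome (B, X), payoffs (7, 5).
Column gets 5 moving first and 9 moving second, so Column prefers to move second.

second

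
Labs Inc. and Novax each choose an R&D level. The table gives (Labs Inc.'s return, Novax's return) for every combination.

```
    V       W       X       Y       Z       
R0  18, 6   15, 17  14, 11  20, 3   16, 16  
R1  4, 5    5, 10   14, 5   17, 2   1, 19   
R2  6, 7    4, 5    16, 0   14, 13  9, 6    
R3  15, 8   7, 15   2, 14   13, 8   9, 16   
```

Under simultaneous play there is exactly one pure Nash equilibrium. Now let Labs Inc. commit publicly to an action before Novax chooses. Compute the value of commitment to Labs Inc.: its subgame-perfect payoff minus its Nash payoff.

Backward induction with Labs Inc. moving first.
- R0 → Novax plays W (best of 6, 17, 11, 3, 16); Labs Inc. gets 15.
- R1 → Novax plays Z (best of 5, 10, 5, 2, 19); Labs Inc. gets 1.
- R2 → Novax plays Y (best of 7, 5, 0, 13, 6); Labs Inc. gets 14.
- R3 → Novax plays Z (best of 8, 15, 14, 8, 16); Labs Inc. gets 9.
Among 15, 1, 14, 9, the best is 15 at R0. Subgame-perfect outcome: (R0, W) with payoffs (15, 17).
For the simultaneous game, intersect best replies.
Labs Inc.'s best replies: V→R0; W→R0; X→R2; Y→R0; Z→R0.
Novax's best replies: R0→W; R1→Z; R2→Y; R3→Z.
Only (R0, W) has each player best-responding; Nash payoffs (15, 17).
Labs Inc.'s commitment gain: 15 − 15 = 0.

0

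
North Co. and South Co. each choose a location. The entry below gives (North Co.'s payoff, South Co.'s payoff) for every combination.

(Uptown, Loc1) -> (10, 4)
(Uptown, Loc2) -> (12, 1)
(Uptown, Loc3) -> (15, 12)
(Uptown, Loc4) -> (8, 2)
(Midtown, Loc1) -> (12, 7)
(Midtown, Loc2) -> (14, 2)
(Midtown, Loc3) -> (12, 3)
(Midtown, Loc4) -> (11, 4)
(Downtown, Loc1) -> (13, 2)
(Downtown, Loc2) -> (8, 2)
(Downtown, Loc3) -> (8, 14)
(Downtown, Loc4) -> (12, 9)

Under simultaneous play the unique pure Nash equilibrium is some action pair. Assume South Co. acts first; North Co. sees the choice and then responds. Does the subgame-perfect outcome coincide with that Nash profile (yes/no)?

Solve by backward induction (South Co. leads).
- Loc1 → North Co. plays Downtown (best of 10, 12, 13); South Co. gets 2.
- Loc2 → North Co. plays Midtown (best of 12, 14, 8); South Co. gets 2.
- Loc3 → North Co. plays Uptown (best of 15, 12, 8); South Co. gets 12.
- Loc4 → North Co. plays Downtown (best of 8, 11, 12); South Co. gets 9.
Among 2, 2, 12, 9, the best is 12 at Loc3. Subgame-perfect outcome: (Uptown, Loc3) with payoffs (15, 12).
Under simultaneous play:
North Co.'s best replies: Loc1→Downtown; Loc2→Midtown; Loc3→Uptown; Loc4→Downtown.
South Co.'s best replies: Uptown→Loc3; Midtown→Loc1; Downtown→Loc3.
The unique mutual best reply is (Uptown, Loc3), giving (15, 12).
Sequential outcome (Uptown, Loc3) coincides with the Nash profile (Uptown, Loc3).

yes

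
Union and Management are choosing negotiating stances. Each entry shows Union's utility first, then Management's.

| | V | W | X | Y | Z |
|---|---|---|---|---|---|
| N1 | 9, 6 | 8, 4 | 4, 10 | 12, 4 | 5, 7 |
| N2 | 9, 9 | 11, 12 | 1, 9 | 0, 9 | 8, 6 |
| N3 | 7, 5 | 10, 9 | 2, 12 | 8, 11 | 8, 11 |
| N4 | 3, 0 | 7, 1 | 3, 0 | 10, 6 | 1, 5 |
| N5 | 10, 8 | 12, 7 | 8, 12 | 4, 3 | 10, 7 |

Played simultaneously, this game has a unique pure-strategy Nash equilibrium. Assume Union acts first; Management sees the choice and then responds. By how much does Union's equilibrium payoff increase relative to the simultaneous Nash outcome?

Solve by backward induction (Union leads).
- N1: Management compares 6, 4, 10, 4, 7 and picks X; Union would get 4.
- N2: Management compares 9, 12, 9, 9, 6 and picks W; Union would get 11.
- N3: Management compares 5, 9, 12, 11, 11 and picks X; Union would get 2.
- N4: Management compares 0, 1, 0, 6, 5 and picks Y; Union would get 10.
- N5: Management compares 8, 7, 12, 3, 7 and picks X; Union would get 8.
Maximizing over 4, 11, 2, 10, 8, Union chooses N2. Subgame-perfect outcome: (N2, W) with payoffs (11, 12).
Now find the simultaneous Nash equilibrium.
Union's best replies: V→N5; W→N5; X→N5; Y→N1; Z→N5.
Management's best replies: N1→X; N2→W; N3→X; N4→Y; N5→X.
Only (N5, X) has each player best-responding; Nash payoffs (8, 12).
Union's commitment gain: 11 − 8 = 3.

3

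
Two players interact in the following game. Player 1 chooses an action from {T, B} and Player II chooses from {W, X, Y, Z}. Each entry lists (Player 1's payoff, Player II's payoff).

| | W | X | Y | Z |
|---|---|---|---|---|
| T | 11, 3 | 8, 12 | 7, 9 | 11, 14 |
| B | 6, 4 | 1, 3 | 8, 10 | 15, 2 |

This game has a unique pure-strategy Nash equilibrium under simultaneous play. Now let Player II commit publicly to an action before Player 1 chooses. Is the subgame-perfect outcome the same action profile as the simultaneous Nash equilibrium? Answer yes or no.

no

Player 1 best-responds to each possible Player II move:
- W: Player 1 compares 11, 6 and picks T; Player II would get 3.
- X: Player 1 compares 8, 1 and picks T; Player II would get 12.
- Y: Player 1 compares 7, 8 and picks B; Player II would get 10.
- Z: Player 1 compares 11, 15 and picks B; Player II would get 2.
Maximizing over 3, 12, 10, 2, Player II chooses X. Subgame-perfect outcome: (T, X) with payoffs (8, 12).
For the simultaneous game, intersect best replies.
Player 1's best replies: W→T; X→T; Y→B; Z→B.
Player II's best replies: T→Z; B→Y.
The unique mutual best reply is (B, Y), giving (8, 10).
Sequential outcome (T, X) differs from the Nash profile (B, Y).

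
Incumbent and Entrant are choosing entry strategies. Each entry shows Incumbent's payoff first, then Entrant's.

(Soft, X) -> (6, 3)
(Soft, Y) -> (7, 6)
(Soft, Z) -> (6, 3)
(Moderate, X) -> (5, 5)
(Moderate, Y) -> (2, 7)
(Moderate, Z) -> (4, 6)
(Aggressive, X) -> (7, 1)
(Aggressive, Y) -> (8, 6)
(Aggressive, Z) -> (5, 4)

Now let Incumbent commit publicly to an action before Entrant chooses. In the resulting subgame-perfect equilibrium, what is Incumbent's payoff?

Solve by backward induction (Incumbent leads).
- Soft: BR = Y, leader payoff 7.
- Moderate: BR = Y, leader payoff 2.
- Aggressive: BR = Y, leader payoff 8.
Incumbent's induced payoffs are 7, 2, 8, so Incumbent commits to Aggressive. Subgame-perfect outcome: (Aggressive, Y) with payoffs (8, 6).

8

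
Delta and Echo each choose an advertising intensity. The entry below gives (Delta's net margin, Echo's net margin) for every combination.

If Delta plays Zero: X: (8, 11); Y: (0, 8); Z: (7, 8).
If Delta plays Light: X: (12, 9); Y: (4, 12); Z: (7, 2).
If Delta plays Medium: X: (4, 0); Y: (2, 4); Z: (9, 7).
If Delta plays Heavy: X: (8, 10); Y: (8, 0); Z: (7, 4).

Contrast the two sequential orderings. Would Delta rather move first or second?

If Delta leads: Echo's best replies are Zero→X, Light→Y, Medium→Z, Heavy→X; Delta's induced payoffs 8, 4, 9, 8; outcome (Medium, Z), payoffs (9, 7).
If Echo leads: Delta's best replies are X→Light, Y→Heavy, Z→Medium; Echo's induced payoffs 9, 0, 7; outcome (Light, X), payoffs (12, 9).
Delta gets 9 moving first and 12 moving second, so Delta prefers to move second.

second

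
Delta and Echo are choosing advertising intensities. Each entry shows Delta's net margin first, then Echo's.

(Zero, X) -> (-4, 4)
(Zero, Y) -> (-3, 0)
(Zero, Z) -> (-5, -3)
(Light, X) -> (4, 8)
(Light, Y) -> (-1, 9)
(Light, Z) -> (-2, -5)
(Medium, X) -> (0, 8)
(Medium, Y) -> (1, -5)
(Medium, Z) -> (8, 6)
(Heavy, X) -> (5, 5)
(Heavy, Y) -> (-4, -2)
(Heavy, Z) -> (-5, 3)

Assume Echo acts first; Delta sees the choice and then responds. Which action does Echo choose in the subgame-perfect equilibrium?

Z

Delta best-responds to each possible Echo move:
- X: BR = Heavy, leader payoff 5.
- Y: BR = Medium, leader payoff -5.
- Z: BR = Medium, leader payoff 6.
Echo's induced payoffs are 5, -5, 6, so Echo commits to Z. Subgame-perfect outcome: (Medium, Z) with payoffs (8, 6).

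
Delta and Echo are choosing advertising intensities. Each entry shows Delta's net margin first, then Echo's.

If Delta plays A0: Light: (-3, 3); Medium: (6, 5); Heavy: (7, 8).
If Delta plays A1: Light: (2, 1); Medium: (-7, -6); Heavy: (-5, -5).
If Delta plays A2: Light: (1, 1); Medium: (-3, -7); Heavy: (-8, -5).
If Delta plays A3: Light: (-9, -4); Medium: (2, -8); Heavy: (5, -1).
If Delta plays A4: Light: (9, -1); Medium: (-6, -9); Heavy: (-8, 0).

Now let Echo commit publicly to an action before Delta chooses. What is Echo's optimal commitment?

Heavy

Delta best-responds to each possible Echo move:
- Light: Delta compares -3, 2, 1, -9, 9 and picks A4; Echo would get -1.
- Medium: Delta compares 6, -7, -3, 2, -6 and picks A0; Echo would get 5.
- Heavy: Delta compares 7, -5, -8, 5, -8 and picks A0; Echo would get 8.
Echo's induced payoffs are -1, 5, 8, so Echo commits to Heavy. Subgame-perfect outcome: (A0, Heavy) with payoffs (7, 8).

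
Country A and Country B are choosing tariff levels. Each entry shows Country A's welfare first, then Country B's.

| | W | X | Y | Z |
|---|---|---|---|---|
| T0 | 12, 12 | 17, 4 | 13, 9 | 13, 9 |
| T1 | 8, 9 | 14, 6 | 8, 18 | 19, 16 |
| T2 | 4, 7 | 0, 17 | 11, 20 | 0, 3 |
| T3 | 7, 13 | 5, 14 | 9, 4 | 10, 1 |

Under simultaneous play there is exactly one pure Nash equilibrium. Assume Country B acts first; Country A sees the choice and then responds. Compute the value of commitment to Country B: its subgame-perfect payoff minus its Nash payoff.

4

Country A best-responds to each possible Country B move:
- W: Country A compares 12, 8, 4, 7 and picks T0; Country B would get 12.
- X: Country A compares 17, 14, 0, 5 and picks T0; Country B would get 4.
- Y: Country A compares 13, 8, 11, 9 and picks T0; Country B would get 9.
- Z: Country A compares 13, 19, 0, 10 and picks T1; Country B would get 16.
Maximizing over 12, 4, 9, 16, Country B chooses Z. Subgame-perfect outcome: (T1, Z) with payoffs (19, 16).
For the simultaneous game, intersect best replies.
Country A's best replies: W→T0; X→T0; Y→T0; Z→T1.
Country B's best replies: T0→W; T1→Y; T2→Y; T3→X.
Only (T0, W) has each player best-responding; Nash payoffs (12, 12).
Country B's commitment gain: 16 − 12 = 4.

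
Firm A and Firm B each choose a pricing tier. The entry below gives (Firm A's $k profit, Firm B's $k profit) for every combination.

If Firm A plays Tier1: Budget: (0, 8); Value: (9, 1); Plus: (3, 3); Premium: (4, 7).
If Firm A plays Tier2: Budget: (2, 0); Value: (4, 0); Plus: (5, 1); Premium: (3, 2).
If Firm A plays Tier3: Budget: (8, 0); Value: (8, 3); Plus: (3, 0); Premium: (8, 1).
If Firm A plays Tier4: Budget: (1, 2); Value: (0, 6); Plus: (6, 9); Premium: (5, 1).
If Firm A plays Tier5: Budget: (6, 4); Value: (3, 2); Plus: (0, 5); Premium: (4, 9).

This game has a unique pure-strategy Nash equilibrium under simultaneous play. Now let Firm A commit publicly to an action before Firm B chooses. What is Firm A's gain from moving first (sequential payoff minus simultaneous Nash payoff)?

2

Firm B best-responds to each possible Firm A move:
- Tier1: Firm B compares 8, 1, 3, 7 and picks Budget; Firm A would get 0.
- Tier2: Firm B compares 0, 0, 1, 2 and picks Premium; Firm A would get 3.
- Tier3: Firm B compares 0, 3, 0, 1 and picks Value; Firm A would get 8.
- Tier4: Firm B compares 2, 6, 9, 1 and picks Plus; Firm A would get 6.
- Tier5: Firm B compares 4, 2, 5, 9 and picks Premium; Firm A would get 4.
Among 0, 3, 8, 6, 4, the best is 8 at Tier3. Subgame-perfect outcome: (Tier3, Value) with payoffs (8, 3).
For the simultaneous game, intersect best replies.
Firm A's best replies: Budget→Tier3; Value→Tier1; Plus→Tier4; Premium→Tier3.
Firm B's best replies: Tier1→Budget; Tier2→Premium; Tier3→Value; Tier4→Plus; Tier5→Premium.
Only (Tier4, Plus) has each player best-responding; Nash payoffs (6, 9).
Firm A's commitment gain: 8 − 6 = 2.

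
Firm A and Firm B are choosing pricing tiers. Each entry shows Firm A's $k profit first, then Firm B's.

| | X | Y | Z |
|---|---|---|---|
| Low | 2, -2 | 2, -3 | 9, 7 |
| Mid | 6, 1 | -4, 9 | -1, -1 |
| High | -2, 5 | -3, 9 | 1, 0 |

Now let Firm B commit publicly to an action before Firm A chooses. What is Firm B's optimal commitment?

Z

Firm A best-responds to each possible Firm B move:
- X: Firm A compares 2, 6, -2 and picks Mid; Firm B would get 1.
- Y: Firm A compares 2, -4, -3 and picks Low; Firm B would get -3.
- Z: Firm A compares 9, -1, 1 and picks Low; Firm B would get 7.
Among 1, -3, 7, the best is 7 at Z. Subgame-perfect outcome: (Low, Z) with payoffs (9, 7).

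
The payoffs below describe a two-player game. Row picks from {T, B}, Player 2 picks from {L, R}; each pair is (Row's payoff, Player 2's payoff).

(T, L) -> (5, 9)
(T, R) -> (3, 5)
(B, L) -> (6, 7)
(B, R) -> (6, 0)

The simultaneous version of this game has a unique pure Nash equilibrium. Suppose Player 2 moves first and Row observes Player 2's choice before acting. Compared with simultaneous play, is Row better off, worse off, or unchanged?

unchanged

Solve by backward induction (Player 2 leads).
- L → Row plays B (best of 5, 6); Player 2 gets 7.
- R → Row plays B (best of 3, 6); Player 2 gets 0.
Player 2's induced payoffs are 7, 0, so Player 2 commits to L. Subgame-perfect outcome: (B, L) with payoffs (6, 7).
Under simultaneous play:
Row's best replies: L→B; R→B.
Player 2's best replies: T→L; B→L.
Only (B, L) has each player best-responding; Nash payoffs (6, 7).
Row earns 6 sequentially versus 6 at the Nash outcome: unchanged.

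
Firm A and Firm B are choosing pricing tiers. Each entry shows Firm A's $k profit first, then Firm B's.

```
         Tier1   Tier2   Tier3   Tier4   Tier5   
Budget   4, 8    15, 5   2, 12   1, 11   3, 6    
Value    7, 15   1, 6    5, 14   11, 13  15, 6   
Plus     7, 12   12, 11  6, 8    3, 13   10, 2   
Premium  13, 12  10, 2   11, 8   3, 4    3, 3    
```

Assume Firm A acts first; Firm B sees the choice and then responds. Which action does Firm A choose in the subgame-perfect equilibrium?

Backward induction with Firm A moving first.
- Budget: Firm B compares 8, 5, 12, 11, 6 and picks Tier3; Firm A would get 2.
- Value: Firm B compares 15, 6, 14, 13, 6 and picks Tier1; Firm A would get 7.
- Plus: Firm B compares 12, 11, 8, 13, 2 and picks Tier4; Firm A would get 3.
- Premium: Firm B compares 12, 2, 8, 4, 3 and picks Tier1; Firm A would get 13.
Firm A's induced payoffs are 2, 7, 3, 13, so Firm A commits to Premium. Subgame-perfect outcome: (Premium, Tier1) with payoffs (13, 12).

Premium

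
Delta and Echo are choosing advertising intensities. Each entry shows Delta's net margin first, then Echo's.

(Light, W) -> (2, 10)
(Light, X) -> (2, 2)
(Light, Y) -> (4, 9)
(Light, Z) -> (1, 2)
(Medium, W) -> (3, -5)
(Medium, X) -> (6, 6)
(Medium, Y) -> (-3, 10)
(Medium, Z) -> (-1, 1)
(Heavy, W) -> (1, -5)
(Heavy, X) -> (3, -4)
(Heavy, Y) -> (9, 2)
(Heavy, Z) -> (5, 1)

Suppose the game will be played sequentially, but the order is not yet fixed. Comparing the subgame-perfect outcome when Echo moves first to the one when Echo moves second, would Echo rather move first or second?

If Delta leads: Echo's best replies are Light→W, Medium→Y, Heavy→Y; Delta's induced payoffs 2, -3, 9; outcome (Heavy, Y), payoffs (9, 2).
If Echo leads: Delta's best replies are W→Medium, X→Medium, Y→Heavy, Z→Heavy; Echo's induced payoffs -5, 6, 2, 1; outcome (Medium, X), payoffs (6, 6).
Echo gets 6 moving first and 2 moving second, so Echo prefers to move first.

first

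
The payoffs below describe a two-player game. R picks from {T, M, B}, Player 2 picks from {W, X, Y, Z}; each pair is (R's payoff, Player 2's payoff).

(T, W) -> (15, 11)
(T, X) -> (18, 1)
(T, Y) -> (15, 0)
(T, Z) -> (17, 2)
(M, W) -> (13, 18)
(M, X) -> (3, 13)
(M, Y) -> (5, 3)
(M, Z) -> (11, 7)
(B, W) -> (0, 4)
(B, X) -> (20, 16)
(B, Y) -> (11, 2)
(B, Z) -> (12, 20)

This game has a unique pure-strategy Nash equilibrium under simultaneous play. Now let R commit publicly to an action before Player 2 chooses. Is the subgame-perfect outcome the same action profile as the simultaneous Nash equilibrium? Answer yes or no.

yes

Backward induction with R moving first.
- T → Player 2 plays W (best of 11, 1, 0, 2); R gets 15.
- M → Player 2 plays W (best of 18, 13, 3, 7); R gets 13.
- B → Player 2 plays Z (best of 4, 16, 2, 20); R gets 12.
Maximizing over 15, 13, 12, R chooses T. Subgame-perfect outcome: (T, W) with payoffs (15, 11).
Now find the simultaneous Nash equilibrium.
R's best replies: W→T; X→B; Y→T; Z→T.
Player 2's best replies: T→W; M→W; B→Z.
The unique mutual best reply is (T, W), giving (15, 11).
Sequential outcome (T, W) coincides with the Nash profile (T, W).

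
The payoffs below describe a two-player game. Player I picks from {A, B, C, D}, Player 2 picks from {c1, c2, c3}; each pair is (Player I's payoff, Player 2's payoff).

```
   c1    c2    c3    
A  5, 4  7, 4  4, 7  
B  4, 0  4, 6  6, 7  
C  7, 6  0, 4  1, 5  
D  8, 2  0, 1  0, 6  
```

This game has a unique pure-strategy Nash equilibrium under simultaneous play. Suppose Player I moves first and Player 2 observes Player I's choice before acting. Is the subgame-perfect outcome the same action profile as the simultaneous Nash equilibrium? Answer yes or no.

Player 2 best-responds to each possible Player I move:
- A: Player 2 compares 4, 4, 7 and picks c3; Player I would get 4.
- B: Player 2 compares 0, 6, 7 and picks c3; Player I would get 6.
- C: Player 2 compares 6, 4, 5 and picks c1; Player I would get 7.
- D: Player 2 compares 2, 1, 6 and picks c3; Player I would get 0.
Player I's induced payoffs are 4, 6, 7, 0, so Player I commits to C. Subgame-perfect outcome: (C, c1) with payoffs (7, 6).
Now find the simultaneous Nash equilibrium.
Player I's best replies: c1→D; c2→A; c3→B.
Player 2's best replies: A→c3; B→c3; C→c1; D→c3.
The unique mutual best reply is (B, c3), giving (6, 7).
Sequential outcome (C, c1) differs from the Nash profile (B, c3).

no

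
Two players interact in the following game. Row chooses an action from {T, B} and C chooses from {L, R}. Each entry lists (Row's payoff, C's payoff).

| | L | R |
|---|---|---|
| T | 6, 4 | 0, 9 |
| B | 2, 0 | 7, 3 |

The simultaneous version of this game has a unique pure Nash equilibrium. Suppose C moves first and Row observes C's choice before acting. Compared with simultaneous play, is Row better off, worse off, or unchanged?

worse off

Work backward from Row's decision.
- L → Row plays T (best of 6, 2); C gets 4.
- R → Row plays B (best of 0, 7); C gets 3.
Among 4, 3, the best is 4 at L. Subgame-perfect outcome: (T, L) with payoffs (6, 4).
Under simultaneous play:
Row's best replies: L→T; R→B.
C's best replies: T→R; B→R.
Only (B, R) has each player best-responding; Nash payoffs (7, 3).
Row earns 6 sequentially versus 7 at the Nash outcome: worse off.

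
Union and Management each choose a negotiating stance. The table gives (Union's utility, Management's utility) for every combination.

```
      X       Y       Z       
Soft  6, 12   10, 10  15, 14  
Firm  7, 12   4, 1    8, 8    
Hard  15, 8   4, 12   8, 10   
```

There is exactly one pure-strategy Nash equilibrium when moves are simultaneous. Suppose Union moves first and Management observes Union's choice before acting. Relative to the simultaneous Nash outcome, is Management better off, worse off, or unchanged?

unchanged

Work backward from Management's decision.
- Soft → Management plays Z (best of 12, 10, 14); Union gets 15.
- Firm → Management plays X (best of 12, 1, 8); Union gets 7.
- Hard → Management plays Y (best of 8, 12, 10); Union gets 4.
Maximizing over 15, 7, 4, Union chooses Soft. Subgame-perfect outcome: (Soft, Z) with payoffs (15, 14).
For the simultaneous game, intersect best replies.
Union's best replies: X→Hard; Y→Soft; Z→Soft.
Management's best replies: Soft→Z; Firm→X; Hard→Y.
Only (Soft, Z) has each player best-responding; Nash payoffs (15, 14).
Management earns 14 sequentially versus 14 at the Nash outcome: unchanged.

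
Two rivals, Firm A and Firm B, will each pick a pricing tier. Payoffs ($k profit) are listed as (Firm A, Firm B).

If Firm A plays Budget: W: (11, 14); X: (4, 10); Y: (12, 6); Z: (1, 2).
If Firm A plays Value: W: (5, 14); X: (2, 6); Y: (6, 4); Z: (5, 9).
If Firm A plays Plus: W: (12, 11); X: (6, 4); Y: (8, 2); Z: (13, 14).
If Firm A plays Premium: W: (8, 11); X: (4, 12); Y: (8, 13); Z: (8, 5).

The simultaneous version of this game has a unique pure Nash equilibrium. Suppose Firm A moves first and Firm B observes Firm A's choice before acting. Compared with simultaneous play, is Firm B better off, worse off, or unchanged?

unchanged

Backward induction with Firm A moving first.
- Budget: Firm B compares 14, 10, 6, 2 and picks W; Firm A would get 11.
- Value: Firm B compares 14, 6, 4, 9 and picks W; Firm A would get 5.
- Plus: Firm B compares 11, 4, 2, 14 and picks Z; Firm A would get 13.
- Premium: Firm B compares 11, 12, 13, 5 and picks Y; Firm A would get 8.
Maximizing over 11, 5, 13, 8, Firm A chooses Plus. Subgame-perfect outcome: (Plus, Z) with payoffs (13, 14).
Under simultaneous play:
Firm A's best replies: W→Plus; X→Plus; Y→Budget; Z→Plus.
Firm B's best replies: Budget→W; Value→W; Plus→Z; Premium→Y.
Only (Plus, Z) has each player best-responding; Nash payoffs (13, 14).
Firm B earns 14 sequentially versus 14 at the Nash outcome: unchanged.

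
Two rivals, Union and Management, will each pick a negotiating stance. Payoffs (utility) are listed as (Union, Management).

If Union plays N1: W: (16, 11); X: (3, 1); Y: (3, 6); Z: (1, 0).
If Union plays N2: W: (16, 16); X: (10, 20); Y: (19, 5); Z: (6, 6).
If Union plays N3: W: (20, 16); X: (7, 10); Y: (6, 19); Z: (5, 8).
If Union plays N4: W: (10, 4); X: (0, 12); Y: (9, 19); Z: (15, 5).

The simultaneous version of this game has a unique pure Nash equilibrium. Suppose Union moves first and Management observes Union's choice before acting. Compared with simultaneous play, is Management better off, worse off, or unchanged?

Backward induction with Union moving first.
- N1: Management compares 11, 1, 6, 0 and picks W; Union would get 16.
- N2: Management compares 16, 20, 5, 6 and picks X; Union would get 10.
- N3: Management compares 16, 10, 19, 8 and picks Y; Union would get 6.
- N4: Management compares 4, 12, 19, 5 and picks Y; Union would get 9.
Among 16, 10, 6, 9, the best is 16 at N1. Subgame-perfect outcome: (N1, W) with payoffs (16, 11).
Now find the simultaneous Nash equilibrium.
Union's best replies: W→N3; X→N2; Y→N2; Z→N4.
Management's best replies: N1→W; N2→X; N3→Y; N4→Y.
Only (N2, X) has each player best-responding; Nash payoffs (10, 20).
Management earns 11 sequentially versus 20 at the Nash outcome: worse off.

worse off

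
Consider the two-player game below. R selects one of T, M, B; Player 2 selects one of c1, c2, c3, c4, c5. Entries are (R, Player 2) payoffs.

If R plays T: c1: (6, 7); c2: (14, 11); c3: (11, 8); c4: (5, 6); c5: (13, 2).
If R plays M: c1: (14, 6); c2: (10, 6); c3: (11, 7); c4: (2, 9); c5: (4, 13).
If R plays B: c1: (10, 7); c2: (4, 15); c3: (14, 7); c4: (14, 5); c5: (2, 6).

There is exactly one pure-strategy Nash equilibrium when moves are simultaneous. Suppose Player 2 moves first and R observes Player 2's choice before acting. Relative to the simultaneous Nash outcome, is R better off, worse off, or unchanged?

unchanged

Work backward from R's decision.
- c1: R compares 6, 14, 10 and picks M; Player 2 would get 6.
- c2: R compares 14, 10, 4 and picks T; Player 2 would get 11.
- c3: R compares 11, 11, 14 and picks B; Player 2 would get 7.
- c4: R compares 5, 2, 14 and picks B; Player 2 would get 5.
- c5: R compares 13, 4, 2 and picks T; Player 2 would get 2.
Among 6, 11, 7, 5, 2, the best is 11 at c2. Subgame-perfect outcome: (T, c2) with payoffs (14, 11).
Now find the simultaneous Nash equilibrium.
R's best replies: c1→M; c2→T; c3→B; c4→B; c5→T.
Player 2's best replies: T→c2; M→c5; B→c2.
Only (T, c2) has each player best-responding; Nash payoffs (14, 11).
R earns 14 sequentially versus 14 at the Nash outcome: unchanged.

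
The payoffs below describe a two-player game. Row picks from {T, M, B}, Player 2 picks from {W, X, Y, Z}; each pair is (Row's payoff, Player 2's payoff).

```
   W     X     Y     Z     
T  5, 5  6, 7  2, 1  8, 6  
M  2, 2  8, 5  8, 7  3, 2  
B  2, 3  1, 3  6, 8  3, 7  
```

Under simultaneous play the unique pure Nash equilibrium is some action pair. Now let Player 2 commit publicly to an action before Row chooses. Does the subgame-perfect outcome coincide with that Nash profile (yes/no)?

yes

Solve by backward induction (Player 2 leads).
- W: BR = T, leader payoff 5.
- X: BR = M, leader payoff 5.
- Y: BR = M, leader payoff 7.
- Z: BR = T, leader payoff 6.
Maximizing over 5, 5, 7, 6, Player 2 chooses Y. Subgame-perfect outcome: (M, Y) with payoffs (8, 7).
Now find the simultaneous Nash equilibrium.
Row's best replies: W→T; X→M; Y→M; Z→T.
Player 2's best replies: T→X; M→Y; B→Y.
The unique mutual best reply is (M, Y), giving (8, 7).
Sequential outcome (M, Y) coincides with the Nash profile (M, Y).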